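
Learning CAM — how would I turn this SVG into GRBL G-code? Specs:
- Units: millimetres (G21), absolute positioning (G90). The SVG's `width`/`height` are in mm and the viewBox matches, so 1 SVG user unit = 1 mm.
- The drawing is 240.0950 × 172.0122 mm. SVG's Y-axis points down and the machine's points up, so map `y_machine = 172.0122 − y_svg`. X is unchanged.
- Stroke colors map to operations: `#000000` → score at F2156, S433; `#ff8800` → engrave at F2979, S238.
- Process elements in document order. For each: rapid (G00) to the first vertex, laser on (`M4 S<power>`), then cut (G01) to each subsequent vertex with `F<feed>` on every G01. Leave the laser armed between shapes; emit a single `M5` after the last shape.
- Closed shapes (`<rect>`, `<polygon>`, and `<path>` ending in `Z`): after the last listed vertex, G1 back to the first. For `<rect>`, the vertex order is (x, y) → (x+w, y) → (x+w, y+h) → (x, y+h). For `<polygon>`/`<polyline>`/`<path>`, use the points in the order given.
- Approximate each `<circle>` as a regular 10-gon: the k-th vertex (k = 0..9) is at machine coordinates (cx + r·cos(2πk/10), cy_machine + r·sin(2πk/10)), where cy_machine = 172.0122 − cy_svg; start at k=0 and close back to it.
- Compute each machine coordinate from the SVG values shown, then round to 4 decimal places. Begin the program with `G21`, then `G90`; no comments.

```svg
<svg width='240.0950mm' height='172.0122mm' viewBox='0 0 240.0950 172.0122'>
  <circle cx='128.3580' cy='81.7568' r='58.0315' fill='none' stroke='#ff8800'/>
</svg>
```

G21
G90
G00 X186.3895 Y90.2554
M4 S238
G01 X175.3065 Y124.3655 F2979
G01 X146.2907 Y145.4466 F2979
G01 X110.4253 Y145.4466 F2979
G01 X81.4095 Y124.3655 F2979
G01 X70.3265 Y90.2554 F2979
G01 X81.4095 Y56.1453 F2979
G01 X110.4253 Y35.0642 F2979
G01 X146.2907 Y35.0642 F2979
G01 X175.3065 Y56.1453 F2979
G01 X186.3895 Y90.2554 F2979
M5

Since the viewBox matches the mm dimensions, user units are millimetres directly. The only transform is the Y-flip y_m = 172.0122 − y_svg.

Shape 1 is a circle drawn with `<circle>`. Its stroke #ff8800 means engrave at S238, F2979. After flipping Y the toolpath is (186.3895,90.2554) → (175.3065,124.3655) → (146.2907,145.4466) → (110.4253,145.4466) → (81.4095,124.3655) → (70.3265,90.2554) → (81.4095,56.1453) → (110.4253,35.0642) → (146.2907,35.0642) → (175.3065,56.1453) → (186.3895,90.2554), returning to the start.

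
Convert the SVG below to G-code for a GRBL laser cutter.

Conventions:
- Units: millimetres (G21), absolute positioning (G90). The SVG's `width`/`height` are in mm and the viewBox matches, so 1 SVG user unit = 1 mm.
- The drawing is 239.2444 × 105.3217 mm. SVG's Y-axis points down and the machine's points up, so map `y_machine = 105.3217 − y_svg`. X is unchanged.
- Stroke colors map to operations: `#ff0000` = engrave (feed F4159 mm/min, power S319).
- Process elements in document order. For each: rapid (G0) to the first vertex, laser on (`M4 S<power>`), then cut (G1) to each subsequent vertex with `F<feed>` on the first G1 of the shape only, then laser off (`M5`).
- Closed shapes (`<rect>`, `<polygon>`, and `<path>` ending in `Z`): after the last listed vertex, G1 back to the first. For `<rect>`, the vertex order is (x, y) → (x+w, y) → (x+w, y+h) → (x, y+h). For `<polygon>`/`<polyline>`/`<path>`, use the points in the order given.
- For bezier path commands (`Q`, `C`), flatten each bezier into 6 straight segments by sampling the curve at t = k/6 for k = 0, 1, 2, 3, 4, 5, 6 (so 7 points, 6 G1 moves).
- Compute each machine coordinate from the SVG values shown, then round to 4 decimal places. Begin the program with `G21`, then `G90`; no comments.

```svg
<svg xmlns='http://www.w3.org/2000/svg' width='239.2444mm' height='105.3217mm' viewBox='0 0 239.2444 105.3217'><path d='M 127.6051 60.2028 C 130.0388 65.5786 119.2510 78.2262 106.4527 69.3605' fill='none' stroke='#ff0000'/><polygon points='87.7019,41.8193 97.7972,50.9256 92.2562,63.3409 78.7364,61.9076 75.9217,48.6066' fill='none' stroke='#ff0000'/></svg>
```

Since the viewBox matches the mm dimensions, user units are millimetres directly. The only transform is the Y-flip y_m = 105.3217 − y_svg.

Shape 1 is a cubic bezier drawn with `<path>`. Its stroke #ff0000 means engrave at S319, F4159. After flipping Y the toolpath is (127.6051,45.1189) → (127.7721,41.9583) → (126.0469,38.3853) → (122.7409,35.1995) → (118.1656,33.2005) → (112.6324,33.1879) → (106.4527,35.9612).

Shape 2 is a regular polygon drawn with `<polygon>`. Its stroke #ff0000 means engrave at S319, F4159. After flipping Y the toolpath is (87.7019,63.5024) → (97.7972,54.3961) → (92.2562,41.9808) → (78.7364,43.4141) → (75.9217,56.7151) → (87.7019,63.5024), returning to the start.

G21
G90
G0 X127.6051 Y45.1189
M4 S319
G1 X127.7721 Y41.9583 F4159
G1 X126.0469 Y38.3853
G1 X122.7409 Y35.1995
G1 X118.1656 Y33.2005
G1 X112.6324 Y33.1879
G1 X106.4527 Y35.9612
M5
G0 X87.7019 Y63.5024
M4 S319
G1 X97.7972 Y54.3961 F4159
G1 X92.2562 Y41.9808
G1 X78.7364 Y43.4141
G1 X75.9217 Y56.7151
G1 X87.7019 Y63.5024
M5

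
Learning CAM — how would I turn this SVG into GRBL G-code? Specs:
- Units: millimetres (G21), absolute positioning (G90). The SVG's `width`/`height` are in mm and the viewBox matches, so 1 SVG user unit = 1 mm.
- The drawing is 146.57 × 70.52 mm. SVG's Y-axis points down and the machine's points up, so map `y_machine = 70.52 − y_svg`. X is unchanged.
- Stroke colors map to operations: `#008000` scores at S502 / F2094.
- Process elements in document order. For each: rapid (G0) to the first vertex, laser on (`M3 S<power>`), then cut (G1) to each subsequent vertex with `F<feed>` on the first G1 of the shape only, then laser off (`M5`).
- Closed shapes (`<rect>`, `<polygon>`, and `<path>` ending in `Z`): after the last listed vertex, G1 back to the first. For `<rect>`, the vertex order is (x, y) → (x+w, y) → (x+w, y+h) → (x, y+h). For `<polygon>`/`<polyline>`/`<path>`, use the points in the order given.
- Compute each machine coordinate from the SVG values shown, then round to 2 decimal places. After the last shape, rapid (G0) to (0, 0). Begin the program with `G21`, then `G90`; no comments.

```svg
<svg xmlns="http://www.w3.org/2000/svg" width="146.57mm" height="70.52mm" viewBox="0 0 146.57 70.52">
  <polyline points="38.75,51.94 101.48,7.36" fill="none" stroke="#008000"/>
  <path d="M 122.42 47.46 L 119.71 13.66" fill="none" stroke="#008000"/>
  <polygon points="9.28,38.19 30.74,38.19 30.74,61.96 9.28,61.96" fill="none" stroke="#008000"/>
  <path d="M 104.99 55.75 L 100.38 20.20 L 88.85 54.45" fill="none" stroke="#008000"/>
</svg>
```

G21
G90
G0 X38.75 Y18.58
M3 S502
G1 X101.48 Y63.16 F2094
M5
G0 X122.42 Y23.06
M3 S502
G1 X119.71 Y56.86 F2094
M5
G0 X9.28 Y32.33
M3 S502
G1 X30.74 Y32.33 F2094
G1 X30.74 Y8.56
G1 X9.28 Y8.56
G1 X9.28 Y32.33
M5
G0 X104.99 Y14.77
M3 S502
G1 X100.38 Y50.32 F2094
G1 X88.85 Y16.07
M5
G0 X0.00 Y0.00

Since the viewBox matches the mm dimensions, user units are millimetres directly. The only transform is the Y-flip y_m = 70.52 − y_svg.

Shape 1 is a line segment drawn with `<polyline>`. Its stroke #008000 means score at S502, F2094. After flipping Y the toolpath is (38.75,18.58) → (101.48,63.16).

Shape 2 is a line segment drawn with `<path>`. Its stroke #008000 means score at S502, F2094. After flipping Y the toolpath is (122.42,23.06) → (119.71,56.86).

Shape 3 is a rectangle drawn with `<polygon>`. Its stroke #008000 means score at S502, F2094. After flipping Y the toolpath is (9.28,32.33) → (30.74,32.33) → (30.74,8.56) → (9.28,8.56) → (9.28,32.33), returning to the start.

Shape 4 is a open polyline drawn with `<path>`. Its stroke #008000 means score at S502, F2094. After flipping Y the toolpath is (104.99,14.77) → (100.38,50.32) → (88.85,16.07).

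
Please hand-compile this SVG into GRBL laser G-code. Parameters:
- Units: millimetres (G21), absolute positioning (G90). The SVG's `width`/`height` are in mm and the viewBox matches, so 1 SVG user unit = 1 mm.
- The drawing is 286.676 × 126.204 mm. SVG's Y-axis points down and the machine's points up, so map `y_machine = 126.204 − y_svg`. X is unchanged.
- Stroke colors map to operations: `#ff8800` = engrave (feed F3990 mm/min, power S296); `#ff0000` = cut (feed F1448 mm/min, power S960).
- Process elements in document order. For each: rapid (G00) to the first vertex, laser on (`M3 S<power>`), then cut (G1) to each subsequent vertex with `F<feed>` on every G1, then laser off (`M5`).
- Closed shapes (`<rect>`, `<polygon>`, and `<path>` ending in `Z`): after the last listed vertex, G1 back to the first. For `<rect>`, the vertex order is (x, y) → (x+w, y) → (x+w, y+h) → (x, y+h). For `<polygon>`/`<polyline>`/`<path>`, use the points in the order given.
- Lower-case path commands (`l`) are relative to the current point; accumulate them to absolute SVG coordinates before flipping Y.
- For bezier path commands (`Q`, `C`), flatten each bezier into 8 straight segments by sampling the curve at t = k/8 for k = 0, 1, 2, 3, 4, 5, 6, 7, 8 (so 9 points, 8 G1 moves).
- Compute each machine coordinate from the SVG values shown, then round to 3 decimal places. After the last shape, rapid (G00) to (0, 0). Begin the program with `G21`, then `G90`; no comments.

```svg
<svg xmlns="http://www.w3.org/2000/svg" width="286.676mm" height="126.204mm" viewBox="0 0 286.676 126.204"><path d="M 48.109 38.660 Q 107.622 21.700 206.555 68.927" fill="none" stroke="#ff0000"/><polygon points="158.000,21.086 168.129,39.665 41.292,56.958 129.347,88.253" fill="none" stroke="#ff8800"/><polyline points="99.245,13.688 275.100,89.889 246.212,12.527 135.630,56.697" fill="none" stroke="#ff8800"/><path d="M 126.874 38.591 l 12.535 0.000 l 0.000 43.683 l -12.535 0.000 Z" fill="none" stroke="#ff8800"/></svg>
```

viewBox `0 0 286.676 126.204` with mm width/height → 1 unit = 1 mm. Flip: y_m = 126.204 − y_svg.

**Shape 1** — `<path>` quadratic bezier, stroke `#ff0000` → cut (S960, F1448). Control points (SVG): P0=(48.109,38.660), P1=(107.622,21.700), P2=(206.555,68.927); sampled at t=k/8. Machine vertices: (48.109,87.544) → (63.603,90.781) → (80.329,92.012) → (98.287,91.238) → (117.477,88.457) → (137.899,83.671) → (159.552,76.879) → (182.438,68.081) → (206.555,57.277). Open path.

**Shape 2** — `<polygon>` closed polygon, stroke `#ff8800` → engrave (S296, F3990). Machine vertices: (158.000,105.118) → (168.129,86.539) → (41.292,69.246) → (129.347,37.951) → (158.000,105.118). Closed: final G1 returns to the first vertex.

**Shape 3** — `<polyline>` open polyline, stroke `#ff8800` → engrave (S296, F3990). Machine vertices: (99.245,112.516) → (275.100,36.315) → (246.212,113.677) → (135.630,69.507). Open path.

**Shape 4** — `<path>` rectangle, stroke `#ff8800` → engrave (S296, F3990). Machine vertices: (126.874,87.613) → (139.409,87.613) → (139.409,43.930) → (126.874,43.930) → (126.874,87.613). Closed: final G1 returns to the first vertex.

G21
G90
G00 X48.109 Y87.544
M3 S960
G1 X63.603 Y90.781 F1448
G1 X80.329 Y92.012 F1448
G1 X98.287 Y91.238 F1448
G1 X117.477 Y88.457 F1448
G1 X137.899 Y83.671 F1448
G1 X159.552 Y76.879 F1448
G1 X182.438 Y68.081 F1448
G1 X206.555 Y57.277 F1448
M5
G00 X158.000 Y105.118
M3 S296
G1 X168.129 Y86.539 F3990
G1 X41.292 Y69.246 F3990
G1 X129.347 Y37.951 F3990
G1 X158.000 Y105.118 F3990
M5
G00 X99.245 Y112.516
M3 S296
G1 X275.100 Y36.315 F3990
G1 X246.212 Y113.677 F3990
G1 X135.630 Y69.507 F3990
M5
G00 X126.874 Y87.613
M3 S296
G1 X139.409 Y87.613 F3990
G1 X139.409 Y43.930 F3990
G1 X126.874 Y43.930 F3990
G1 X126.874 Y87.613 F3990
M5
G00 X0.000 Y0.000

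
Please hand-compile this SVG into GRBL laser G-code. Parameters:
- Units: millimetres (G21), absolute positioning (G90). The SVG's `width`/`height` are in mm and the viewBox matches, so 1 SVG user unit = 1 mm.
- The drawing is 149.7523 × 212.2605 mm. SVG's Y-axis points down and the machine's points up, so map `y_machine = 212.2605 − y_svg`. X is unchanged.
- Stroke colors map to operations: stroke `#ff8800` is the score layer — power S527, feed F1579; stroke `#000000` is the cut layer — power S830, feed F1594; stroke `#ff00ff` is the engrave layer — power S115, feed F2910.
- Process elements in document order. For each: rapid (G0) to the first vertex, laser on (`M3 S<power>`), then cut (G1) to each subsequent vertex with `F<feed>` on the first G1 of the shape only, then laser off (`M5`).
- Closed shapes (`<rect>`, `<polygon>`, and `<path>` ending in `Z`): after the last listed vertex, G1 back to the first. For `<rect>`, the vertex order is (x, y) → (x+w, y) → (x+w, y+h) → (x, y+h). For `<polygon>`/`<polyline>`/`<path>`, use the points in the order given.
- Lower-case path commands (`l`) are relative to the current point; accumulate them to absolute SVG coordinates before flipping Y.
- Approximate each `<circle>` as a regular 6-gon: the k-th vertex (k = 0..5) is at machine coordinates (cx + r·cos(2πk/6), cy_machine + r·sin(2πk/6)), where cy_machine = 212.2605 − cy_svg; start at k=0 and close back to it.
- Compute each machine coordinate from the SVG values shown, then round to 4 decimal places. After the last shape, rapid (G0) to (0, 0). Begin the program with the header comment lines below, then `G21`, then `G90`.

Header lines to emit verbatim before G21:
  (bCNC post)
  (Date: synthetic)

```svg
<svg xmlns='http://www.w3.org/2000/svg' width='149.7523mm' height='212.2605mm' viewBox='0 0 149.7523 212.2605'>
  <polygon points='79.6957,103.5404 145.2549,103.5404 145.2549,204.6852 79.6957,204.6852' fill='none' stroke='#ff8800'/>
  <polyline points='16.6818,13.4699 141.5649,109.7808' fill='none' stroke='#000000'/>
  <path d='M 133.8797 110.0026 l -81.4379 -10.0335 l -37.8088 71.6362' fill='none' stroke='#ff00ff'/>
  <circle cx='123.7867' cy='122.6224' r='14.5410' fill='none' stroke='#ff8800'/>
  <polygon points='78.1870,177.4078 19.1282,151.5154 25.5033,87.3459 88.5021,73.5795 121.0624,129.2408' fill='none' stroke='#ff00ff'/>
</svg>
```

(bCNC post)
(Date: synthetic)
G21
G90
G0 X79.6957 Y108.7201
M3 S527
G1 X145.2549 Y108.7201 F1579
G1 X145.2549 Y7.5753
G1 X79.6957 Y7.5753
G1 X79.6957 Y108.7201
M5
G0 X16.6818 Y198.7906
M3 S830
G1 X141.5649 Y102.4797 F1594
M5
G0 X133.8797 Y102.2579
M3 S115
G1 X52.4418 Y112.2914 F2910
G1 X14.6330 Y40.6552
M5
G0 X138.3277 Y89.6381
M3 S527
G1 X131.0572 Y102.2310 F1579
G1 X116.5162 Y102.2310
G1 X109.2457 Y89.6381
G1 X116.5162 Y77.0452
G1 X131.0572 Y77.0452
G1 X138.3277 Y89.6381
M5
G0 X78.1870 Y34.8527
M3 S115
G1 X19.1282 Y60.7451 F2910
G1 X25.5033 Y124.9146
G1 X88.5021 Y138.6810
G1 X121.0624 Y83.0197
G1 X78.1870 Y34.8527
M5
G0 X0.0000 Y0.0000

viewBox `0 0 149.7523 212.2605` with mm width/height → 1 unit = 1 mm. Flip: y_m = 212.2605 − y_svg.

**Shape 1** — `<polygon>` rectangle, stroke `#ff8800` → score (S527, F1579). Machine vertices: (79.6957,108.7201) → (145.2549,108.7201) → (145.2549,7.5753) → (79.6957,7.5753) → (79.6957,108.7201). Closed: final G1 returns to the first vertex.

**Shape 2** — `<polyline>` line segment, stroke `#000000` → cut (S830, F1594). Machine vertices: (16.6818,198.7906) → (141.5649,102.4797). Open path.

**Shape 3** — `<path>` open polyline, stroke `#ff00ff` → engrave (S115, F2910). Machine vertices: (133.8797,102.2579) → (52.4418,112.2914) → (14.6330,40.6552). Open path.

**Shape 4** — `<circle>` circle, stroke `#ff8800` → score (S527, F1579). Machine vertices: (138.3277,89.6381) → (131.0572,102.2310) → (116.5162,102.2310) → (109.2457,89.6381) → (116.5162,77.0452) → (131.0572,77.0452) → (138.3277,89.6381). Closed: final G1 returns to the first vertex.

**Shape 5** — `<polygon>` regular polygon, stroke `#ff00ff` → engrave (S115, F2910). Machine vertices: (78.1870,34.8527) → (19.1282,60.7451) → (25.5033,124.9146) → (88.5021,138.6810) → (121.0624,83.0197) → (78.1870,34.8527). Closed: final G1 returns to the first vertex.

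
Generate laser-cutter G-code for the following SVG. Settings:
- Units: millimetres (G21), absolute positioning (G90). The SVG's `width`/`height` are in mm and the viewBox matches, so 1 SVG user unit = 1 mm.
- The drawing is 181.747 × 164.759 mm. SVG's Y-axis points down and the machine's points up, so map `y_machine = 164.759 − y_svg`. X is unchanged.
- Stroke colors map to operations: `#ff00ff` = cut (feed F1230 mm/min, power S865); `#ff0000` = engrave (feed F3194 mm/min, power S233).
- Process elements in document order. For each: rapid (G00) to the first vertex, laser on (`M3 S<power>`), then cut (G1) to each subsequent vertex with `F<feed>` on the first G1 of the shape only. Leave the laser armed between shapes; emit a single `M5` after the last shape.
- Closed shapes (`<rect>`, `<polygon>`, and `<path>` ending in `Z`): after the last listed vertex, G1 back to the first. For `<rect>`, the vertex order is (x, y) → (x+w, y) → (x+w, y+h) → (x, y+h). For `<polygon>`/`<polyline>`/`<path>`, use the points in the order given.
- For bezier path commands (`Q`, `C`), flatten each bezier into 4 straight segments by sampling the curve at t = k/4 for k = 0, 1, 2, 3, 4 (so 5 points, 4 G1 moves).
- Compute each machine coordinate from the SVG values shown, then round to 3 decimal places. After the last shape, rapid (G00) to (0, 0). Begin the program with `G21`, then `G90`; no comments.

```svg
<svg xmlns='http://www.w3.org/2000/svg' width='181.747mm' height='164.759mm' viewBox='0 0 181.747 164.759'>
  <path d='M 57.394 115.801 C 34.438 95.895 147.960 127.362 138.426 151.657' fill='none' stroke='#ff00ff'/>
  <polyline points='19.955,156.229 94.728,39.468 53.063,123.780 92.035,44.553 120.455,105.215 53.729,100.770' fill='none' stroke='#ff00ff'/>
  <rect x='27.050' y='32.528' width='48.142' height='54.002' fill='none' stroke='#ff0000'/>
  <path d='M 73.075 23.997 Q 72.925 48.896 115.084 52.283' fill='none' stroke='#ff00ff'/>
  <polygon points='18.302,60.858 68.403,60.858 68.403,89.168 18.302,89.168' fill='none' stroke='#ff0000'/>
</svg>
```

viewBox `0 0 181.747 164.759` with mm width/height → 1 unit = 1 mm. Flip: y_m = 164.759 − y_svg.

**Shape 1** — `<path>` cubic bezier, stroke `#ff00ff` → cut (S865, F1230). Control points (SVG): P0=(57.394,115.801), P1=(34.438,95.895), P2=(147.960,127.362), P3=(138.426,151.657); sampled at t=k/4. Machine vertices: (57.394,48.958) → (61.711,55.170) → (92.877,47.605) → (126.559,31.753) → (138.426,13.102). Open path.

**Shape 2** — `<polyline>` open polyline, stroke `#ff00ff` → cut (S865, F1230). Machine vertices: (19.955,8.530) → (94.728,125.291) → (53.063,40.979) → (92.035,120.206) → (120.455,59.544) → (53.729,63.989). Open path.

**Shape 3** — `<rect>` rectangle, stroke `#ff0000` → engrave (S233, F3194). Machine vertices: (27.050,132.231) → (75.192,132.231) → (75.192,78.229) → (27.050,78.229) → (27.050,132.231). Closed: final G1 returns to the first vertex.

**Shape 4** — `<path>` quadratic bezier, stroke `#ff00ff` → cut (S865, F1230). Control points (SVG): P0=(73.075,23.997), P1=(72.925,48.896), P2=(115.084,52.283); sampled at t=k/4. Machine vertices: (73.075,140.762) → (75.644,129.657) → (83.502,121.241) → (96.649,115.514) → (115.084,112.476). Open path.

**Shape 5** — `<polygon>` rectangle, stroke `#ff0000` → engrave (S233, F3194). Machine vertices: (18.302,103.901) → (68.403,103.901) → (68.403,75.591) → (18.302,75.591) → (18.302,103.901). Closed: final G1 returns to the first vertex.

G21
G90
G00 X57.394 Y48.958
M3 S865
G1 X61.711 Y55.170 F1230
G1 X92.877 Y47.605
G1 X126.559 Y31.753
G1 X138.426 Y13.102
G00 X19.955 Y8.530
M3 S865
G1 X94.728 Y125.291 F1230
G1 X53.063 Y40.979
G1 X92.035 Y120.206
G1 X120.455 Y59.544
G1 X53.729 Y63.989
G00 X27.050 Y132.231
M3 S233
G1 X75.192 Y132.231 F3194
G1 X75.192 Y78.229
G1 X27.050 Y78.229
G1 X27.050 Y132.231
G00 X73.075 Y140.762
M3 S865
G1 X75.644 Y129.657 F1230
G1 X83.502 Y121.241
G1 X96.649 Y115.514
G1 X115.084 Y112.476
G00 X18.302 Y103.901
M3 S233
G1 X68.403 Y103.901 F3194
G1 X68.403 Y75.591
G1 X18.302 Y75.591
G1 X18.302 Y103.901
M5
G00 X0.000 Y0.000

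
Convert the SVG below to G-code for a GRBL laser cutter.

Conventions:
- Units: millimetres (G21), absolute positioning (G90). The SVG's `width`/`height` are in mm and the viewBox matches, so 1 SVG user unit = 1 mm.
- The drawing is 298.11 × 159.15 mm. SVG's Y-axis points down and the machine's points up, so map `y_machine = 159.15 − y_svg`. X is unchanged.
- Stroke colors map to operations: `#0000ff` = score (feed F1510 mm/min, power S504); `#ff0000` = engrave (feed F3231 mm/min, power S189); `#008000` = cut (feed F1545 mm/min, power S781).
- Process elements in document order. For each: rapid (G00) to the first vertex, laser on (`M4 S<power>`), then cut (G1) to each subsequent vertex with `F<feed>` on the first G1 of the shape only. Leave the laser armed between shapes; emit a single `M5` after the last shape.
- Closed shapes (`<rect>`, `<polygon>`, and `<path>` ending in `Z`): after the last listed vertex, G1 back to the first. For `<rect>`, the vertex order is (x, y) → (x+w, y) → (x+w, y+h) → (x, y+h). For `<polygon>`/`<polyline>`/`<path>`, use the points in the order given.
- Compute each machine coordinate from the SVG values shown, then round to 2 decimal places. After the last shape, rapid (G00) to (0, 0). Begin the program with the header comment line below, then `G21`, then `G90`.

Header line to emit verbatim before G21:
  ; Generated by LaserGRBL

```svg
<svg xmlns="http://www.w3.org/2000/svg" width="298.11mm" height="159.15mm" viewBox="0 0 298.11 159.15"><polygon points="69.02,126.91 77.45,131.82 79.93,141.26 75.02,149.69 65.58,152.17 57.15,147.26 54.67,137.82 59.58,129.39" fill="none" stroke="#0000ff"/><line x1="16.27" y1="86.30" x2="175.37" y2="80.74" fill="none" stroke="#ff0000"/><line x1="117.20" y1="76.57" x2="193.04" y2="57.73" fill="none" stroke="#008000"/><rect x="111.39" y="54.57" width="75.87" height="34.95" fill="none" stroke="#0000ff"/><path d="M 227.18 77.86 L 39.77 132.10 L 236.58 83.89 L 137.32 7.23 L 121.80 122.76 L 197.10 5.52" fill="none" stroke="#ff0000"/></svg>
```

; Generated by LaserGRBL
G21
G90
G00 X69.02 Y32.24
M4 S504
G1 X77.45 Y27.33 F1510
G1 X79.93 Y17.89
G1 X75.02 Y9.46
G1 X65.58 Y6.98
G1 X57.15 Y11.89
G1 X54.67 Y21.33
G1 X59.58 Y29.76
G1 X69.02 Y32.24
G00 X16.27 Y72.85
M4 S189
G1 X175.37 Y78.41 F3231
G00 X117.20 Y82.58
M4 S781
G1 X193.04 Y101.42 F1545
G00 X111.39 Y104.58
M4 S504
G1 X187.26 Y104.58 F1510
G1 X187.26 Y69.63
G1 X111.39 Y69.63
G1 X111.39 Y104.58
G00 X227.18 Y81.29
M4 S189
G1 X39.77 Y27.05 F3231
G1 X236.58 Y75.26
G1 X137.32 Y151.92
G1 X121.80 Y36.39
G1 X197.10 Y153.63
M5
G00 X0.00 Y0.00

1 u = 1 mm; y_m = 159.15 − y.

[1] `<polygon>` regular polygon, #0000ff→score S504 F1510: (69.02,32.24) → (77.45,27.33) → (79.93,17.89) → (75.02,9.46) → (65.58,6.98) → (57.15,11.89) → (54.67,21.33) → (59.58,29.76) → (69.02,32.24) (closed)

[2] `<line>` line segment, #ff0000→engrave S189 F3231: (16.27,72.85) → (175.37,78.41)

[3] `<line>` line segment, #008000→cut S781 F1545: (117.20,82.58) → (193.04,101.42)

[4] `<rect>` rectangle, #0000ff→score S504 F1510: (111.39,104.58) → (187.26,104.58) → (187.26,69.63) → (111.39,69.63) → (111.39,104.58) (closed)

[5] `<path>` open polyline, #ff0000→engrave S189 F3231: (227.18,81.29) → (39.77,27.05) → (236.58,75.26) → (137.32,151.92) → (121.80,36.39) → (197.10,153.63)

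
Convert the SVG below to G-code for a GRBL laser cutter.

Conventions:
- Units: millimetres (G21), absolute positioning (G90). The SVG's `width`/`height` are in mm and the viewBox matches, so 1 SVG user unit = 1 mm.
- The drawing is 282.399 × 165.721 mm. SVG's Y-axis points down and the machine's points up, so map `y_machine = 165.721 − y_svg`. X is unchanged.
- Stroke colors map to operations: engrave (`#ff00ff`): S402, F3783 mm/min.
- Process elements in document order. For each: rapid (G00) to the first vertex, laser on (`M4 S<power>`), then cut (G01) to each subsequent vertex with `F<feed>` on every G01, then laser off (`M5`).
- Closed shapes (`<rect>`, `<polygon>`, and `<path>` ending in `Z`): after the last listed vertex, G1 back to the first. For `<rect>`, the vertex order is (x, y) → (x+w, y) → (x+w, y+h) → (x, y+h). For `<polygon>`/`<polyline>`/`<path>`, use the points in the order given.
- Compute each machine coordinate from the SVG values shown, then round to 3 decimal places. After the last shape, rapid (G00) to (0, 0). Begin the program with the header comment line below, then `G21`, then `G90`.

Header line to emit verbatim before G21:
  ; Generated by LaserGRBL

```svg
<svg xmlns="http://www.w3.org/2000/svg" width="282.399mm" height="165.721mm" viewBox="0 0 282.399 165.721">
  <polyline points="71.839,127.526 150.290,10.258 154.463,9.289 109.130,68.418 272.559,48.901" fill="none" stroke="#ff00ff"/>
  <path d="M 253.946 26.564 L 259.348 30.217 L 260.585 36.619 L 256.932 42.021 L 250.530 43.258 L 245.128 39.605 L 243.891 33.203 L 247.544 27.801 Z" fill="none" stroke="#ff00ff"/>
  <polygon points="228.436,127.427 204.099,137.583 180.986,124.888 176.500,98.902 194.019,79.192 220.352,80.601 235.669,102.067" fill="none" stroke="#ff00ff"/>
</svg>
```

; Generated by LaserGRBL
G21
G90
G00 X71.839 Y38.195
M4 S402
G01 X150.290 Y155.463 F3783
G01 X154.463 Y156.432 F3783
G01 X109.130 Y97.303 F3783
G01 X272.559 Y116.820 F3783
M5
G00 X253.946 Y139.157
M4 S402
G01 X259.348 Y135.504 F3783
G01 X260.585 Y129.102 F3783
G01 X256.932 Y123.700 F3783
G01 X250.530 Y122.463 F3783
G01 X245.128 Y126.116 F3783
G01 X243.891 Y132.518 F3783
G01 X247.544 Y137.920 F3783
G01 X253.946 Y139.157 F3783
M5
G00 X228.436 Y38.294
M4 S402
G01 X204.099 Y28.138 F3783
G01 X180.986 Y40.833 F3783
G01 X176.500 Y66.819 F3783
G01 X194.019 Y86.529 F3783
G01 X220.352 Y85.120 F3783
G01 X235.669 Y63.654 F3783
G01 X228.436 Y38.294 F3783
M5
G00 X0.000 Y0.000

viewBox `0 0 282.399 165.721` with mm width/height → 1 unit = 1 mm. Flip: y_m = 165.721 − y_svg.

**Shape 1** — `<polyline>` open polyline, stroke `#ff00ff` → engrave (S402, F3783). Machine vertices: (71.839,38.195) → (150.290,155.463) → (154.463,156.432) → (109.130,97.303) → (272.559,116.820). Open path.

**Shape 2** — `<path>` regular polygon, stroke `#ff00ff` → engrave (S402, F3783). Machine vertices: (253.946,139.157) → (259.348,135.504) → (260.585,129.102) → (256.932,123.700) → (250.530,122.463) → (245.128,126.116) → (243.891,132.518) → (247.544,137.920) → (253.946,139.157). Closed: final G1 returns to the first vertex.

**Shape 3** — `<polygon>` regular polygon, stroke `#ff00ff` → engrave (S402, F3783). Machine vertices: (228.436,38.294) → (204.099,28.138) → (180.986,40.833) → (176.500,66.819) → (194.019,86.529) → (220.352,85.120) → (235.669,63.654) → (228.436,38.294). Closed: final G1 returns to the first vertex.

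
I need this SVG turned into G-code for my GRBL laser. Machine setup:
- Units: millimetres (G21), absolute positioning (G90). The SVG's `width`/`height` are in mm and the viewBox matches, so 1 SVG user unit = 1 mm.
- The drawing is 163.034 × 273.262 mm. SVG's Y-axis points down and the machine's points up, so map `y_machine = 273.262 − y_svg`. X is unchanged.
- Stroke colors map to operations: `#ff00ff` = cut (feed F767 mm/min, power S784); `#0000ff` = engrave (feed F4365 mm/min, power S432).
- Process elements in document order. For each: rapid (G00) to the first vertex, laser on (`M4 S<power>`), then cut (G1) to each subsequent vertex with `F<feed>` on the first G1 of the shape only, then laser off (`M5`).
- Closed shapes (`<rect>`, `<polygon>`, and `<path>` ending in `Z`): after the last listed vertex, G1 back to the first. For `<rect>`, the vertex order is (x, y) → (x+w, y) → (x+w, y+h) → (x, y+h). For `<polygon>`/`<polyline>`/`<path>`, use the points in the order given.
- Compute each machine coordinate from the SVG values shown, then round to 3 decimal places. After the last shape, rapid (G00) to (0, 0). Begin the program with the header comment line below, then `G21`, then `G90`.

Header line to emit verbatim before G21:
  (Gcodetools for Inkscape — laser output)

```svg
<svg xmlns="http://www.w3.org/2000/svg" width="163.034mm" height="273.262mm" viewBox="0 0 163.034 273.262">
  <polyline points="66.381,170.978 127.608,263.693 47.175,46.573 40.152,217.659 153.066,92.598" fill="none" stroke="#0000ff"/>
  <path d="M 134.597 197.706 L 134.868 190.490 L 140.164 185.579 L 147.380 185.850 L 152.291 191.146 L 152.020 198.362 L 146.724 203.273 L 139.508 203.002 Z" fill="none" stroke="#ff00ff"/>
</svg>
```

(Gcodetools for Inkscape — laser output)
G21
G90
G00 X66.381 Y102.284
M4 S432
G1 X127.608 Y9.569 F4365
G1 X47.175 Y226.689
G1 X40.152 Y55.603
G1 X153.066 Y180.664
M5
G00 X134.597 Y75.556
M4 S784
G1 X134.868 Y82.772 F767
G1 X140.164 Y87.683
G1 X147.380 Y87.412
G1 X152.291 Y82.116
G1 X152.020 Y74.900
G1 X146.724 Y69.989
G1 X139.508 Y70.260
G1 X134.597 Y75.556
M5
G00 X0.000 Y0.000

Since the viewBox matches the mm dimensions, user units are millimetres directly. The only transform is the Y-flip y_m = 273.262 − y_svg.

Shape 1 is a open polyline drawn with `<polyline>`. Its stroke #0000ff means engrave at S432, F4365. After flipping Y the toolpath is (66.381,102.284) → (127.608,9.569) → (47.175,226.689) → (40.152,55.603) → (153.066,180.664).

Shape 2 is a regular polygon drawn with `<path>`. Its stroke #ff00ff means cut at S784, F767. After flipping Y the toolpath is (134.597,75.556) → (134.868,82.772) → (140.164,87.683) → (147.380,87.412) → (152.291,82.116) → (152.020,74.900) → (146.724,69.989) → (139.508,70.260) → (134.597,75.556), returning to the start.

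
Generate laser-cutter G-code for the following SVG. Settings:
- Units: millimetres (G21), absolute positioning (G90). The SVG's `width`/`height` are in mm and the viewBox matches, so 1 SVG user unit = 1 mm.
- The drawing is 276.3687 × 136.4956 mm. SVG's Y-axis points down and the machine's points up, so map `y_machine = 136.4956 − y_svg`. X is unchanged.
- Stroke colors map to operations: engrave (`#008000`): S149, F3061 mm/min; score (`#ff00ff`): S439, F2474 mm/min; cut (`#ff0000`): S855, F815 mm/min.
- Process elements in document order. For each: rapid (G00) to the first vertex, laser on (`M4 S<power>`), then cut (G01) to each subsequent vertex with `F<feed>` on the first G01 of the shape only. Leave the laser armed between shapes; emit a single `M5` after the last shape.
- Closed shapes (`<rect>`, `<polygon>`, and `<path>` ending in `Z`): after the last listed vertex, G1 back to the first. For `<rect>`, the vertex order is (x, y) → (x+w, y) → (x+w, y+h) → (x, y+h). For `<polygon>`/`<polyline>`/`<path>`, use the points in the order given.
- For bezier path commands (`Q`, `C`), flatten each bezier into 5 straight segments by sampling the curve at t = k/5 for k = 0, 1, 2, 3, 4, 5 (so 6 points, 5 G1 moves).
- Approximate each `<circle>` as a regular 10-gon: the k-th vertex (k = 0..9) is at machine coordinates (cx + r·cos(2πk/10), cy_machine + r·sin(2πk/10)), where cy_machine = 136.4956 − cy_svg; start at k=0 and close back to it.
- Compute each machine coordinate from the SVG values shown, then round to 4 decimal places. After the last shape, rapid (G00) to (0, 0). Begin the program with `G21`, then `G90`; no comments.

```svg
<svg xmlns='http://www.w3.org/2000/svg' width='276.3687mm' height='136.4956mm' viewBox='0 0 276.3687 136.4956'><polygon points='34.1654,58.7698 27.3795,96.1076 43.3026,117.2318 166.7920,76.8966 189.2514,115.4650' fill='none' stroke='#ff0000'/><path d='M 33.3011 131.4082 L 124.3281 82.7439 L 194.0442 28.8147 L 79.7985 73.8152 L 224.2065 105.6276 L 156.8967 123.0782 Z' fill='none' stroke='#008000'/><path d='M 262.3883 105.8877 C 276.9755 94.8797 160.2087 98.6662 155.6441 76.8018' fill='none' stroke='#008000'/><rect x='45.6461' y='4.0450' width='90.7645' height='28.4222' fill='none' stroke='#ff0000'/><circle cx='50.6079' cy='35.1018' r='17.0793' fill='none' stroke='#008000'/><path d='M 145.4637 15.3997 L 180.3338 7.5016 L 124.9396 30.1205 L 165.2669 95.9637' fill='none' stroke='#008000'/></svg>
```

1 u = 1 mm; y_m = 136.4956 − y.

[1] `<polygon>` closed polygon, #ff0000→cut S855 F815: (34.1654,77.7258) → (27.3795,40.3880) → (43.3026,19.2638) → (166.7920,59.5990) → (189.2514,21.0306) → (34.1654,77.7258) (closed)

[2] `<path>` closed polygon, #008000→engrave S149 F3061: (33.3011,5.0874) → (124.3281,53.7517) → (194.0442,107.6809) → (79.7985,62.6804) → (224.2065,30.8680) → (156.8967,13.4174) → (33.3011,5.0874) (closed)

[3] `<path>` cubic bezier, #008000→engrave S149 F3061: (262.3883,30.6079) → (257.3266,35.7609) → (232.4306,39.3046) → (199.3911,43.1804) → (169.8987,49.3297) → (155.6441,59.6938)

[4] `<rect>` rectangle, #ff0000→cut S855 F815: (45.6461,132.4506) → (136.4106,132.4506) → (136.4106,104.0284) → (45.6461,104.0284) → (45.6461,132.4506) (closed)

[5] `<circle>` circle, #008000→engrave S149 F3061: (67.6872,101.3938) → (64.4253,111.4328) → (55.8857,117.6372) → (45.3301,117.6372) → (36.7905,111.4328) → (33.5286,101.3938) → (36.7905,91.3548) → (45.3301,85.1504) → (55.8857,85.1504) → (64.4253,91.3548) → (67.6872,101.3938) (closed)

[6] `<path>` open polyline, #008000→engrave S149 F3061: (145.4637,121.0959) → (180.3338,128.9940) → (124.9396,106.3751) → (165.2669,40.5319)

G21
G90
G00 X34.1654 Y77.7258
M4 S855
G01 X27.3795 Y40.3880 F815
G01 X43.3026 Y19.2638
G01 X166.7920 Y59.5990
G01 X189.2514 Y21.0306
G01 X34.1654 Y77.7258
G00 X33.3011 Y5.0874
M4 S149
G01 X124.3281 Y53.7517 F3061
G01 X194.0442 Y107.6809
G01 X79.7985 Y62.6804
G01 X224.2065 Y30.8680
G01 X156.8967 Y13.4174
G01 X33.3011 Y5.0874
G00 X262.3883 Y30.6079
M4 S149
G01 X257.3266 Y35.7609 F3061
G01 X232.4306 Y39.3046
G01 X199.3911 Y43.1804
G01 X169.8987 Y49.3297
G01 X155.6441 Y59.6938
G00 X45.6461 Y132.4506
M4 S855
G01 X136.4106 Y132.4506 F815
G01 X136.4106 Y104.0284
G01 X45.6461 Y104.0284
G01 X45.6461 Y132.4506
G00 X67.6872 Y101.3938
M4 S149
G01 X64.4253 Y111.4328 F3061
G01 X55.8857 Y117.6372
G01 X45.3301 Y117.6372
G01 X36.7905 Y111.4328
G01 X33.5286 Y101.3938
G01 X36.7905 Y91.3548
G01 X45.3301 Y85.1504
G01 X55.8857 Y85.1504
G01 X64.4253 Y91.3548
G01 X67.6872 Y101.3938
G00 X145.4637 Y121.0959
M4 S149
G01 X180.3338 Y128.9940 F3061
G01 X124.9396 Y106.3751
G01 X165.2669 Y40.5319
M5
G00 X0.0000 Y0.0000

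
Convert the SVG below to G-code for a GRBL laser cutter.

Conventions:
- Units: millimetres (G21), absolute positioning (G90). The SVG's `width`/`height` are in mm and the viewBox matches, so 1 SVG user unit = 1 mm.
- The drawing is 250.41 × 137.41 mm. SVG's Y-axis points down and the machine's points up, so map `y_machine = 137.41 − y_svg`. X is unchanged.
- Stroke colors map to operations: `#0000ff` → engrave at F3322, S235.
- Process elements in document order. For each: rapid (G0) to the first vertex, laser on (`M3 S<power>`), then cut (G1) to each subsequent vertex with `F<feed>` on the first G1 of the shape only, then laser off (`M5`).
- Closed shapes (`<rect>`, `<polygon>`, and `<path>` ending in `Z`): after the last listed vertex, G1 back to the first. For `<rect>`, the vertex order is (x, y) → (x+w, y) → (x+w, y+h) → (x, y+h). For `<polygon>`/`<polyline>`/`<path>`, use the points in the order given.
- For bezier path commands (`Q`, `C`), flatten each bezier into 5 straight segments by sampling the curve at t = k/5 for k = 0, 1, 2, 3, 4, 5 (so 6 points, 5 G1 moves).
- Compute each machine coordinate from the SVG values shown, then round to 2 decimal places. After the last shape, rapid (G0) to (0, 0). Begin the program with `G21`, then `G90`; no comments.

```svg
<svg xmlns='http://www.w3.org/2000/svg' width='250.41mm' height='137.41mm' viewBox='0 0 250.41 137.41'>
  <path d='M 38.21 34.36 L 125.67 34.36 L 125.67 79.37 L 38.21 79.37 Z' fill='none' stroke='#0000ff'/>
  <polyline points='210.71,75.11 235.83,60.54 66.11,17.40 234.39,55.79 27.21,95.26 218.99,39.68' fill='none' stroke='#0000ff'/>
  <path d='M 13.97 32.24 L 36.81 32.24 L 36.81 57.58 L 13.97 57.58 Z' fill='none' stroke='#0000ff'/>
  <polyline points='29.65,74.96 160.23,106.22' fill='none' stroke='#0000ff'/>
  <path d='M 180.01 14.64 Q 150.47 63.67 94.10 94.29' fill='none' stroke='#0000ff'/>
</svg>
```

G21
G90
G0 X38.21 Y103.05
M3 S235
G1 X125.67 Y103.05 F3322
G1 X125.67 Y58.04
G1 X38.21 Y58.04
G1 X38.21 Y103.05
M5
G0 X210.71 Y62.30
M3 S235
G1 X235.83 Y76.87 F3322
G1 X66.11 Y120.01
G1 X234.39 Y81.62
G1 X27.21 Y42.15
G1 X218.99 Y97.73
M5
G0 X13.97 Y105.17
M3 S235
G1 X36.81 Y105.17 F3322
G1 X36.81 Y79.83
G1 X13.97 Y79.83
G1 X13.97 Y105.17
M5
G0 X29.65 Y62.45
M3 S235
G1 X160.23 Y31.19 F3322
M5
G0 X180.01 Y122.77
M3 S235
G1 X167.12 Y103.89 F3322
G1 X152.09 Y86.49
G1 X134.90 Y70.56
G1 X115.57 Y56.10
G1 X94.10 Y43.12
M5
G0 X0.00 Y0.00

Since the viewBox matches the mm dimensions, user units are millimetres directly. The only transform is the Y-flip y_m = 137.41 − y_svg.

Shape 1 is a rectangle drawn with `<path>`. Its stroke #0000ff means engrave at S235, F3322. After flipping Y the toolpath is (38.21,103.05) → (125.67,103.05) → (125.67,58.04) → (38.21,58.04) → (38.21,103.05), returning to the start.

Shape 2 is a open polyline drawn with `<polyline>`. Its stroke #0000ff means engrave at S235, F3322. After flipping Y the toolpath is (210.71,62.30) → (235.83,76.87) → (66.11,120.01) → (234.39,81.62) → (27.21,42.15) → (218.99,97.73).

Shape 3 is a rectangle drawn with `<path>`. Its stroke #0000ff means engrave at S235, F3322. After flipping Y the toolpath is (13.97,105.17) → (36.81,105.17) → (36.81,79.83) → (13.97,79.83) → (13.97,105.17), returning to the start.

Shape 4 is a line segment drawn with `<polyline>`. Its stroke #0000ff means engrave at S235, F3322. After flipping Y the toolpath is (29.65,62.45) → (160.23,31.19).

Shape 5 is a quadratic bezier drawn with `<path>`. Its stroke #0000ff means engrave at S235, F3322. After flipping Y the toolpath is (180.01,122.77) → (167.12,103.89) → (152.09,86.49) → (134.90,70.56) → (115.57,56.10) → (94.10,43.12).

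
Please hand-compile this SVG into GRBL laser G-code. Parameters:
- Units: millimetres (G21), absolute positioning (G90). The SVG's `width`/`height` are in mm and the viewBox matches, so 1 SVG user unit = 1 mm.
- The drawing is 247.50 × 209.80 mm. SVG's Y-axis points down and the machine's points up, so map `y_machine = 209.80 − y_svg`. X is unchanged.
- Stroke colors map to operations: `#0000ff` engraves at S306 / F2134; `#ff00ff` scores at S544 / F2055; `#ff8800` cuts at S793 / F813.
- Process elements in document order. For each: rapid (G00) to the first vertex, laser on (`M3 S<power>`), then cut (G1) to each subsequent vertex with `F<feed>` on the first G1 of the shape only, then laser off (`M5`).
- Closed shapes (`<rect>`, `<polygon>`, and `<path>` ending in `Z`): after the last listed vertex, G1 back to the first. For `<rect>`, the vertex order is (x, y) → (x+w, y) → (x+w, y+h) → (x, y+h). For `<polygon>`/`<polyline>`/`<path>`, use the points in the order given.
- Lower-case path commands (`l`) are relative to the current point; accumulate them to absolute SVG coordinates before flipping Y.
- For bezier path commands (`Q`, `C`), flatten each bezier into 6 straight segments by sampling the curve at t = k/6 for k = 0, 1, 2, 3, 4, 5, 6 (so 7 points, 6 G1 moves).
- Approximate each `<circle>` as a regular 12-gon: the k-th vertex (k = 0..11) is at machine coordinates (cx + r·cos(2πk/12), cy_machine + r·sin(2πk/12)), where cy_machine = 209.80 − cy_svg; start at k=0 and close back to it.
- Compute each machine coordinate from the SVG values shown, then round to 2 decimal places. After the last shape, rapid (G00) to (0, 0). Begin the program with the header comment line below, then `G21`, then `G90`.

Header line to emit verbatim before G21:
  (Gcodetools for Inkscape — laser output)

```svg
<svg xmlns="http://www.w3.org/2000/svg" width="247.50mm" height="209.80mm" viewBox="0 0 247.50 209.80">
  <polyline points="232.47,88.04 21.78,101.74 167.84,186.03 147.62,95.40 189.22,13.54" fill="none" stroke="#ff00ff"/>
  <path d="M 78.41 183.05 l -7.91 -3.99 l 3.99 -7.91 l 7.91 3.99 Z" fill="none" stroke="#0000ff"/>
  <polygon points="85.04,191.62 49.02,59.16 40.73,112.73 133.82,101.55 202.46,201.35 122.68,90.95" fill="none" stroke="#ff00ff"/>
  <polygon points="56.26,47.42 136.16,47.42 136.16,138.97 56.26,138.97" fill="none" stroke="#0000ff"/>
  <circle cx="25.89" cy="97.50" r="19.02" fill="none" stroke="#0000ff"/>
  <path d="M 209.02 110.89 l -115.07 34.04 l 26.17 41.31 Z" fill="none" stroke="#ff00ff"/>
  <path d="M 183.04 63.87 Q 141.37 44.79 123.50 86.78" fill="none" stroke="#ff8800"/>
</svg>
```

(Gcodetools for Inkscape — laser output)
G21
G90
G00 X232.47 Y121.76
M3 S544
G1 X21.78 Y108.06 F2055
G1 X167.84 Y23.77
G1 X147.62 Y114.40
G1 X189.22 Y196.26
M5
G00 X78.41 Y26.75
M3 S306
G1 X70.50 Y30.74 F2134
G1 X74.49 Y38.65
G1 X82.40 Y34.66
G1 X78.41 Y26.75
M5
G00 X85.04 Y18.18
M3 S544
G1 X49.02 Y150.64 F2055
G1 X40.73 Y97.07
G1 X133.82 Y108.25
G1 X202.46 Y8.45
G1 X122.68 Y118.85
G1 X85.04 Y18.18
M5
G00 X56.26 Y162.38
M3 S306
G1 X136.16 Y162.38 F2134
G1 X136.16 Y70.83
G1 X56.26 Y70.83
G1 X56.26 Y162.38
M5
G00 X44.91 Y112.30
M3 S306
G1 X42.36 Y121.81 F2134
G1 X35.40 Y128.77
G1 X25.89 Y131.32
G1 X16.38 Y128.77
G1 X9.42 Y121.81
G1 X6.87 Y112.30
G1 X9.42 Y102.79
G1 X16.38 Y95.83
G1 X25.89 Y93.28
G1 X35.40 Y95.83
G1 X42.36 Y102.79
G1 X44.91 Y112.30
M5
G00 X209.02 Y98.91
M3 S544
G1 X93.95 Y64.87 F2055
G1 X120.12 Y23.56
G1 X209.02 Y98.91
M5
G00 X183.04 Y145.93
M3 S793
G1 X169.81 Y150.59 F813
G1 X157.90 Y151.86
G1 X147.32 Y149.74
G1 X138.06 Y144.23
G1 X130.12 Y135.32
G1 X123.50 Y123.02
M5
G00 X0.00 Y0.00

Since the viewBox matches the mm dimensions, user units are millimetres directly. The only transform is the Y-flip y_m = 209.80 − y_svg.

Shape 1 is a open polyline drawn with `<polyline>`. Its stroke #ff00ff means score at S544, F2055. After flipping Y the toolpath is (232.47,121.76) → (21.78,108.06) → (167.84,23.77) → (147.62,114.40) → (189.22,196.26).

Shape 2 is a regular polygon drawn with `<path>`. Its stroke #0000ff means engrave at S306, F2134. After flipping Y the toolpath is (78.41,26.75) → (70.50,30.74) → (74.49,38.65) → (82.40,34.66) → (78.41,26.75), returning to the start.

Shape 3 is a closed polygon drawn with `<polygon>`. Its stroke #ff00ff means score at S544, F2055. After flipping Y the toolpath is (85.04,18.18) → (49.02,150.64) → (40.73,97.07) → (133.82,108.25) → (202.46,8.45) → (122.68,118.85) → (85.04,18.18), returning to the start.

Shape 4 is a rectangle drawn with `<polygon>`. Its stroke #0000ff means engrave at S306, F2134. After flipping Y the toolpath is (56.26,162.38) → (136.16,162.38) → (136.16,70.83) → (56.26,70.83) → (56.26,162.38), returning to the start.

Shape 5 is a circle drawn with `<circle>`. Its stroke #0000ff means engrave at S306, F2134. After flipping Y the toolpath is (44.91,112.30) → (42.36,121.81) → (35.40,128.77) → (25.89,131.32) → (16.38,128.77) → (9.42,121.81) → (6.87,112.30) → (9.42,102.79) → (16.38,95.83) → (25.89,93.28) → (35.40,95.83) → (42.36,102.79) → (44.91,112.30), returning to the start.

Shape 6 is a closed polygon drawn with `<path>`. Its stroke #ff00ff means score at S544, F2055. After flipping Y the toolpath is (209.02,98.91) → (93.95,64.87) → (120.12,23.56) → (209.02,98.91), returning to the start.

Shape 7 is a quadratic bezier drawn with `<path>`. Its stroke #ff8800 means cut at S793, F813. After flipping Y the toolpath is (183.04,145.93) → (169.81,150.59) → (157.90,151.86) → (147.32,149.74) → (138.06,144.23) → (130.12,135.32) → (123.50,123.02).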